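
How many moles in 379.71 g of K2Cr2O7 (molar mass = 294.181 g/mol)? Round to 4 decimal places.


n = mass / M
n = 379.71 / 294.181
n = 1.29073598 mol, rounded to 4 dp:

1.2907 mol


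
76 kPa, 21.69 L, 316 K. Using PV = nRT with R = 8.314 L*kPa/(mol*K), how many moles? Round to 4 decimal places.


PV = nRT, solve for n = PV / (RT).
PV = 76 * 21.69 = 1648.44
RT = 8.314 * 316 = 2627.224
n = 1648.44 / 2627.224
n = 0.62744555 mol, rounded to 4 dp:

0.6274 mol


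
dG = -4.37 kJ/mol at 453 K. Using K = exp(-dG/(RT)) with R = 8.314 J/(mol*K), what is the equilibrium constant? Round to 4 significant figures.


dG is in kJ/mol; multiply by 1000 to match R in J/(mol*K).
RT = 8.314 * 453 = 3766.242 J/mol
exponent = -dG*1000 / (RT) = -(-4.37*1000) / 3766.242 = 1.16030781
K = exp(1.16030781)
K = 3.1909153, rounded to 4 significant figures:

3.191


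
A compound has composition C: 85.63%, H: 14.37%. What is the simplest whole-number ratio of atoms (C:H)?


Assume 100 g of compound, divide each mass% by atomic mass to get moles, then normalize by the smallest to get a raw atom ratio.
Moles per 100 g: C: 85.63/12.011 = 7.1293, H: 14.37/1.008 = 14.256
Raw ratio (divide by min = 7.1293): C: 1.0, H: 2.0
Multiply by 1 to clear fractions: C: 1.0 ~= 1, H: 2.0 ~= 2
Reduce by GCD to get the simplest whole-number ratio:

1:2


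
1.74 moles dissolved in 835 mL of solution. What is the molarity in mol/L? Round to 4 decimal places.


Convert volume to liters: V_L = V_mL / 1000.
V_L = 835 / 1000 = 0.835 L
M = n / V_L = 1.74 / 0.835
M = 2.08383234 mol/L, rounded to 4 dp:

2.0838 mol/L


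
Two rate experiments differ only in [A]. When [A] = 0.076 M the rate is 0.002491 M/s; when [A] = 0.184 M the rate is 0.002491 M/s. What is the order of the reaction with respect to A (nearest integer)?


Rate is proportional to [A]^n, so rate2/rate1 = ([A]2/[A]1)^n. Take logs to solve for n.
rate2/rate1 = 0.002491 / 0.002491 = 1.0
[A]2/[A]1 = 0.184 / 0.076 = 2.4211
n = ln(1.0) / ln(2.4211) = 0.0
Nearest integer order:

0


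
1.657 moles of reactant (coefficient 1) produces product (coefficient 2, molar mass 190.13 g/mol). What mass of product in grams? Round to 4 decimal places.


Use the coefficient ratio to convert reactant moles to product moles, then multiply by the product's molar mass.
moles_P = moles_R * (coeff_P / coeff_R) = 1.657 * (2/1) = 3.314
mass_P = moles_P * M_P = 3.314 * 190.13
mass_P = 630.09082 g, rounded to 4 dp:

630.0908 g


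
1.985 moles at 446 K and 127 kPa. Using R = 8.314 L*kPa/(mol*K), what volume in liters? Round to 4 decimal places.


PV = nRT, solve for V = nRT / P.
nRT = 1.985 * 8.314 * 446 = 7360.4673
V = 7360.4673 / 127
V = 57.95643543 L, rounded to 4 dp:

57.9564 L


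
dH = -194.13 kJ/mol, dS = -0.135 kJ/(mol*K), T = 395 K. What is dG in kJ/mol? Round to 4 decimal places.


Gibbs: dG = dH - T*dS (consistent units, dS already in kJ/(mol*K)).
T*dS = 395 * -0.135 = -53.325
dG = -194.13 - (-53.325)
dG = -140.805 kJ/mol, rounded to 4 dp:

-140.8050 kJ/mol


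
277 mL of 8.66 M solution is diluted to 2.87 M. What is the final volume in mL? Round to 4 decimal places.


Dilution: M1*V1 = M2*V2, solve for V2.
V2 = M1*V1 / M2
V2 = 8.66 * 277 / 2.87
V2 = 2398.82 / 2.87
V2 = 835.82578397 mL, rounded to 4 dp:

835.8258 mL


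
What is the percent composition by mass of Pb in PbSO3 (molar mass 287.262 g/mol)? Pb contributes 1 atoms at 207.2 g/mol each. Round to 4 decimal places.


pct = 100 * (n_elem * M_elem) / M_total
mass_contribution = 1 * 207.2 = 207.2 g/mol
pct = 100 * 207.2 / 287.262
pct = 72.12927571 %, rounded to 4 dp:

72.1293 %


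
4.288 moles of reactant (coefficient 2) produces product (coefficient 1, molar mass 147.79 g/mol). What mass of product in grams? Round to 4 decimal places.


Use the coefficient ratio to convert reactant moles to product moles, then multiply by the product's molar mass.
moles_P = moles_R * (coeff_P / coeff_R) = 4.288 * (1/2) = 2.144
mass_P = moles_P * M_P = 2.144 * 147.79
mass_P = 316.86176 g, rounded to 4 dp:

316.8618 g


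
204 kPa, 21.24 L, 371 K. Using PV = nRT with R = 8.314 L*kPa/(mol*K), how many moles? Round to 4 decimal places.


PV = nRT, solve for n = PV / (RT).
PV = 204 * 21.24 = 4332.96
RT = 8.314 * 371 = 3084.494
n = 4332.96 / 3084.494
n = 1.40475553 mol, rounded to 4 dp:

1.4048 mol


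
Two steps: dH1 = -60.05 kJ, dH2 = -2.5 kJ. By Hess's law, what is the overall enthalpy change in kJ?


Hess's law: enthalpy is a state function, so add the step enthalpies.
dH_total = dH1 + dH2 = -60.05 + (-2.5)
dH_total = -62.55 kJ:

-62.55 kJ


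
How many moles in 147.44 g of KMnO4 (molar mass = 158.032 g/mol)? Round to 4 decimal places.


n = mass / M
n = 147.44 / 158.032
n = 0.9329756 mol, rounded to 4 dp:

0.9330 mol


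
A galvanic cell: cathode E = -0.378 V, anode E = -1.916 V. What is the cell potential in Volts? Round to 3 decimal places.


Standard cell potential: E_cell = E_cathode - E_anode.
E_cell = -0.378 - (-1.916)
E_cell = 1.538 V, rounded to 3 dp:

1.538 V


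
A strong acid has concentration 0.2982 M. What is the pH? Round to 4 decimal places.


A strong acid dissociates completely, so [H+] equals the given concentration.
pH = -log10([H+]) = -log10(0.2982)
pH = 0.52549236, rounded to 4 dp:

0.5255


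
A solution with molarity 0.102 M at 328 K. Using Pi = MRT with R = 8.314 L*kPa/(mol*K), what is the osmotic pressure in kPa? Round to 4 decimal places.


Osmotic pressure (van't Hoff): Pi = M*R*T.
RT = 8.314 * 328 = 2726.992
Pi = 0.102 * 2726.992
Pi = 278.153184 kPa, rounded to 4 dp:

278.1532 kPa


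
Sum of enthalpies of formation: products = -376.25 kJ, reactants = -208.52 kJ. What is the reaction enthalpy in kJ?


dH_rxn = sum(dH_f products) - sum(dH_f reactants)
dH_rxn = -376.25 - (-208.52)
dH_rxn = -167.73 kJ:

-167.73 kJ


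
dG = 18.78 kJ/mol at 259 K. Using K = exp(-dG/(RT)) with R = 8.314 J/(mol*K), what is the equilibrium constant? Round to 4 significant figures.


dG is in kJ/mol; multiply by 1000 to match R in J/(mol*K).
RT = 8.314 * 259 = 2153.326 J/mol
exponent = -dG*1000 / (RT) = -(18.78*1000) / 2153.326 = -8.72139193
K = exp(-8.72139193)
K = 0.00016306006, rounded to 4 significant figures:

0.0001631


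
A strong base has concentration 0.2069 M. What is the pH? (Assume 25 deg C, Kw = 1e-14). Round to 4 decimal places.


A strong base dissociates completely, so [OH-] equals the given concentration.
pOH = -log10([OH-]) = -log10(0.2069) = 0.68424
pH = 14 - pOH = 14 - 0.68424
pH = 13.31576, rounded to 4 dp:

13.3158


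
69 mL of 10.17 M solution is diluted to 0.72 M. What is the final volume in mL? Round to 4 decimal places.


Dilution: M1*V1 = M2*V2, solve for V2.
V2 = M1*V1 / M2
V2 = 10.17 * 69 / 0.72
V2 = 701.73 / 0.72
V2 = 974.625 mL, rounded to 4 dp:

974.6250 mL


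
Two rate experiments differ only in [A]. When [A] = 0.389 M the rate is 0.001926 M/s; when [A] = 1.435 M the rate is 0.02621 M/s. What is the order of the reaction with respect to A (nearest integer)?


Rate is proportional to [A]^n, so rate2/rate1 = ([A]2/[A]1)^n. Take logs to solve for n.
rate2/rate1 = 0.02621 / 0.001926 = 13.6085
[A]2/[A]1 = 1.435 / 0.389 = 3.6889
n = ln(13.6085) / ln(3.6889) = 2.0
Nearest integer order:

2


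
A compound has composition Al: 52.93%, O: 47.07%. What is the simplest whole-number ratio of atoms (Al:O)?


Assume 100 g of compound, divide each mass% by atomic mass to get moles, then normalize by the smallest to get a raw atom ratio.
Moles per 100 g: Al: 52.93/26.982 = 1.9617, O: 47.07/15.999 = 2.9421
Raw ratio (divide by min = 1.9617): Al: 1.0, O: 1.5
Multiply by 2 to clear fractions: Al: 2.0 ~= 2, O: 3.0 ~= 3
Reduce by GCD to get the simplest whole-number ratio:

2:3


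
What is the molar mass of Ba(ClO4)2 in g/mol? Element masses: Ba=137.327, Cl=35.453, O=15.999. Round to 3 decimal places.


M = sum(count * atomic_mass) over atoms.
M = 1*137.327 + 2*35.453 + 8*15.999
M = 137.327 + 70.906 + 127.992
M = 336.225 g/mol, rounded to 3 dp:

336.225 g/mol


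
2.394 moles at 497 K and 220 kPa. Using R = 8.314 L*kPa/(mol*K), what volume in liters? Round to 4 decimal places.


PV = nRT, solve for V = nRT / P.
nRT = 2.394 * 8.314 * 497 = 9892.1469
V = 9892.1469 / 220
V = 44.96430409 L, rounded to 4 dp:

44.9643 L


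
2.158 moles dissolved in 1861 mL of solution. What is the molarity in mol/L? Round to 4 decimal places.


Convert volume to liters: V_L = V_mL / 1000.
V_L = 1861 / 1000 = 1.861 L
M = n / V_L = 2.158 / 1.861
M = 1.15959162 mol/L, rounded to 4 dp:

1.1596 mol/L


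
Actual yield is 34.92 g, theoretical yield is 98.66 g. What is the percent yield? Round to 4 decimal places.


% yield = 100 * actual / theoretical
% yield = 100 * 34.92 / 98.66
% yield = 35.3942834 %, rounded to 4 dp:

35.3943 %


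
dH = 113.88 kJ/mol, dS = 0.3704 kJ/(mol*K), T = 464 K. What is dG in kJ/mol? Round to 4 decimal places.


Gibbs: dG = dH - T*dS (consistent units, dS already in kJ/(mol*K)).
T*dS = 464 * 0.3704 = 171.8656
dG = 113.88 - (171.8656)
dG = -57.9856 kJ/mol, rounded to 4 dp:

-57.9856 kJ/mol


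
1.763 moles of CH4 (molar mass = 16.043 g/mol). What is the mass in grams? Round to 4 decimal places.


mass = n * M
mass = 1.763 * 16.043
mass = 28.283809 g, rounded to 4 dp:

28.2838 g


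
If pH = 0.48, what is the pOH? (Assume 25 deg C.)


At 25 deg C, pH + pOH = 14.
pOH = 14 - pH = 14 - 0.48
pOH = 13.52:

13.52


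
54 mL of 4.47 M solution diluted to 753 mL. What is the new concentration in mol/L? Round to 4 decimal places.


Dilution: M1*V1 = M2*V2, solve for M2.
M2 = M1*V1 / V2
M2 = 4.47 * 54 / 753
M2 = 241.38 / 753
M2 = 0.32055777 mol/L, rounded to 4 dp:

0.3206 mol/L


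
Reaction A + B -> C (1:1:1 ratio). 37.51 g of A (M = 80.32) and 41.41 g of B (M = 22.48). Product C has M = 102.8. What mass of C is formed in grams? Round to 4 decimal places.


Find moles of each reactant; the smaller value is the limiting reagent in a 1:1:1 reaction, so moles_C equals moles of the limiter.
n_A = mass_A / M_A = 37.51 / 80.32 = 0.467007 mol
n_B = mass_B / M_B = 41.41 / 22.48 = 1.842082 mol
Limiting reagent: A (smaller), n_limiting = 0.467007 mol
mass_C = n_limiting * M_C = 0.467007 * 102.8
mass_C = 48.0083196 g, rounded to 4 dp:

48.0083 g


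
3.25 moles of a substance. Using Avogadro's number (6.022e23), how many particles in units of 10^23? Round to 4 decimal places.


N = n * NA, then divide by 1e23 for the requested units.
N / 1e23 = n * 6.022
N / 1e23 = 3.25 * 6.022
N / 1e23 = 19.5715, rounded to 4 dp:

19.5715


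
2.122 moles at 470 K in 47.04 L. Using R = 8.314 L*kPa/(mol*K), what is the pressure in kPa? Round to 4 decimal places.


PV = nRT, solve for P = nRT / V.
nRT = 2.122 * 8.314 * 470 = 8291.8848
P = 8291.8848 / 47.04
P = 176.27306122 kPa, rounded to 4 dp:

176.2731 kPa


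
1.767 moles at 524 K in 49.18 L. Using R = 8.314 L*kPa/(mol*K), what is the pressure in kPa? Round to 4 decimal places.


PV = nRT, solve for P = nRT / V.
nRT = 1.767 * 8.314 * 524 = 7697.9991
P = 7697.9991 / 49.18
P = 156.52702521 kPa, rounded to 4 dp:

156.5270 kPa


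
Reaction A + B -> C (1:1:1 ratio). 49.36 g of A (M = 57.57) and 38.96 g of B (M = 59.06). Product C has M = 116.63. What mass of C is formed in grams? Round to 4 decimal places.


Find moles of each reactant; the smaller value is the limiting reagent in a 1:1:1 reaction, so moles_C equals moles of the limiter.
n_A = mass_A / M_A = 49.36 / 57.57 = 0.857391 mol
n_B = mass_B / M_B = 38.96 / 59.06 = 0.659668 mol
Limiting reagent: B (smaller), n_limiting = 0.659668 mol
mass_C = n_limiting * M_C = 0.659668 * 116.63
mass_C = 76.93707884 g, rounded to 4 dp:

76.9371 g


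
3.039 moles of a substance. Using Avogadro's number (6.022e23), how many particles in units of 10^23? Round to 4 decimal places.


N = n * NA, then divide by 1e23 for the requested units.
N / 1e23 = n * 6.022
N / 1e23 = 3.039 * 6.022
N / 1e23 = 18.300858, rounded to 4 dp:

18.3009


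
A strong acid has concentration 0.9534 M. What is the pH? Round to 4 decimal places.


A strong acid dissociates completely, so [H+] equals the given concentration.
pH = -log10([H+]) = -log10(0.9534)
pH = 0.02072485, rounded to 4 dp:

0.0207


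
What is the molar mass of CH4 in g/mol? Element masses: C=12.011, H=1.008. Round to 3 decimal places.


M = sum(count * atomic_mass) over atoms.
M = 1*12.011 + 4*1.008
M = 12.011 + 4.032
M = 16.043 g/mol, rounded to 3 dp:

16.043 g/mol


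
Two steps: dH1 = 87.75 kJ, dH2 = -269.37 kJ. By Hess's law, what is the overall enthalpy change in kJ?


Hess's law: enthalpy is a state function, so add the step enthalpies.
dH_total = dH1 + dH2 = 87.75 + (-269.37)
dH_total = -181.62 kJ:

-181.62 kJ


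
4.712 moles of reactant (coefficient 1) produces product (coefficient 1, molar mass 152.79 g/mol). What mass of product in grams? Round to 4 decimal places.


Use the coefficient ratio to convert reactant moles to product moles, then multiply by the product's molar mass.
moles_P = moles_R * (coeff_P / coeff_R) = 4.712 * (1/1) = 4.712
mass_P = moles_P * M_P = 4.712 * 152.79
mass_P = 719.94648 g, rounded to 4 dp:

719.9465 g


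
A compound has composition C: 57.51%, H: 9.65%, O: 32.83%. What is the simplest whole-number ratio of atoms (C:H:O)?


Assume 100 g of compound, divide each mass% by atomic mass to get moles, then normalize by the smallest to get a raw atom ratio.
Moles per 100 g: C: 57.51/12.011 = 4.7881, H: 9.65/1.008 = 9.5734, O: 32.83/15.999 = 2.052
Raw ratio (divide by min = 2.052): C: 2.333, H: 4.665, O: 1.0
Multiply by 3 to clear fractions: C: 7.0 ~= 7, H: 13.996 ~= 14, O: 3.0 ~= 3
Reduce by GCD to get the simplest whole-number ratio:

7:14:3


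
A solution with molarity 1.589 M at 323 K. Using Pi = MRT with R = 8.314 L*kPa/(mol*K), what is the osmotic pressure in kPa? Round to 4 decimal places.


Osmotic pressure (van't Hoff): Pi = M*R*T.
RT = 8.314 * 323 = 2685.422
Pi = 1.589 * 2685.422
Pi = 4267.135558 kPa, rounded to 4 dp:

4267.1356 kPa


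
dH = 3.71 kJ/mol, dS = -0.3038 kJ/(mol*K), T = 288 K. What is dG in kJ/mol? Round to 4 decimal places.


Gibbs: dG = dH - T*dS (consistent units, dS already in kJ/(mol*K)).
T*dS = 288 * -0.3038 = -87.4944
dG = 3.71 - (-87.4944)
dG = 91.2044 kJ/mol, rounded to 4 dp:

91.2044 kJ/mol


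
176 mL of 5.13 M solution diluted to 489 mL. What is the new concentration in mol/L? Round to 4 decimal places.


Dilution: M1*V1 = M2*V2, solve for M2.
M2 = M1*V1 / V2
M2 = 5.13 * 176 / 489
M2 = 902.88 / 489
M2 = 1.84638037 mol/L, rounded to 4 dp:

1.8464 mol/L


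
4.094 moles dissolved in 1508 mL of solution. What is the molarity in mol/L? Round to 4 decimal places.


Convert volume to liters: V_L = V_mL / 1000.
V_L = 1508 / 1000 = 1.508 L
M = n / V_L = 4.094 / 1.508
M = 2.71485411 mol/L, rounded to 4 dp:

2.7149 mol/L


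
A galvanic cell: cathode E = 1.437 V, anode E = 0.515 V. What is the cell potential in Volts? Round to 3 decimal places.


Standard cell potential: E_cell = E_cathode - E_anode.
E_cell = 1.437 - (0.515)
E_cell = 0.922 V, rounded to 3 dp:

0.922 V


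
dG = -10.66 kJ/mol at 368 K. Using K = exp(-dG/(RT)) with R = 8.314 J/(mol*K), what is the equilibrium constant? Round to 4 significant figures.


dG is in kJ/mol; multiply by 1000 to match R in J/(mol*K).
RT = 8.314 * 368 = 3059.552 J/mol
exponent = -dG*1000 / (RT) = -(-10.66*1000) / 3059.552 = 3.48417023
K = exp(3.48417023)
K = 32.595369, rounded to 4 significant figures:

32.60


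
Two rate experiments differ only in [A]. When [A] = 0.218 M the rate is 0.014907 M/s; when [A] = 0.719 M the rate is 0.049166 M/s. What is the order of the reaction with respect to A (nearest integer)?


Rate is proportional to [A]^n, so rate2/rate1 = ([A]2/[A]1)^n. Take logs to solve for n.
rate2/rate1 = 0.049166 / 0.014907 = 3.2982
[A]2/[A]1 = 0.719 / 0.218 = 3.2982
n = ln(3.2982) / ln(3.2982) = 1.0
Nearest integer order:

1


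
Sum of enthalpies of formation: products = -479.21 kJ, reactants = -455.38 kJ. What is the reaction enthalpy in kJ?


dH_rxn = sum(dH_f products) - sum(dH_f reactants)
dH_rxn = -479.21 - (-455.38)
dH_rxn = -23.83 kJ:

-23.83 kJ


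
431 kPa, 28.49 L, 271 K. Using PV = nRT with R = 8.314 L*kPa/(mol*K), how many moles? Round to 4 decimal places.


PV = nRT, solve for n = PV / (RT).
PV = 431 * 28.49 = 12279.19
RT = 8.314 * 271 = 2253.094
n = 12279.19 / 2253.094
n = 5.44992353 mol, rounded to 4 dp:

5.4499 mol


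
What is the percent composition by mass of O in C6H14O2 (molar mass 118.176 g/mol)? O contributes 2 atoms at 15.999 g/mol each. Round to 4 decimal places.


pct = 100 * (n_elem * M_elem) / M_total
mass_contribution = 2 * 15.999 = 31.998 g/mol
pct = 100 * 31.998 / 118.176
pct = 27.07656377 %, rounded to 4 dp:

27.0766 %


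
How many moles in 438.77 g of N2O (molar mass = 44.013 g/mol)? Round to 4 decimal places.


n = mass / M
n = 438.77 / 44.013
n = 9.96910004 mol, rounded to 4 dp:

9.9691 mol


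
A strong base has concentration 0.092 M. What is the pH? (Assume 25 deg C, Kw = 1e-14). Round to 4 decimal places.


A strong base dissociates completely, so [OH-] equals the given concentration.
pOH = -log10([OH-]) = -log10(0.092) = 1.036212
pH = 14 - pOH = 14 - 1.036212
pH = 12.963788, rounded to 4 dp:

12.9638


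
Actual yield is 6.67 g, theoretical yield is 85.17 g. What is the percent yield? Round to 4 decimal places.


% yield = 100 * actual / theoretical
% yield = 100 * 6.67 / 85.17
% yield = 7.83139603 %, rounded to 4 dp:

7.8314 %


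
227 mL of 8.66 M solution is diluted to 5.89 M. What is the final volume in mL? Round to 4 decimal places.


Dilution: M1*V1 = M2*V2, solve for V2.
V2 = M1*V1 / M2
V2 = 8.66 * 227 / 5.89
V2 = 1965.82 / 5.89
V2 = 333.75551783 mL, rounded to 4 dp:

333.7555 mL


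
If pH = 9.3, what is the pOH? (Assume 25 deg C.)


At 25 deg C, pH + pOH = 14.
pOH = 14 - pH = 14 - 9.3
pOH = 4.7:

4.70


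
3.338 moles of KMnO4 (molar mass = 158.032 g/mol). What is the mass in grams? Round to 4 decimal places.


mass = n * M
mass = 3.338 * 158.032
mass = 527.510816 g, rounded to 4 dp:

527.5108 g


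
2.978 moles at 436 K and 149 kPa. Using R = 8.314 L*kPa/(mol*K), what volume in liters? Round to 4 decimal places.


PV = nRT, solve for V = nRT / P.
nRT = 2.978 * 8.314 * 436 = 10794.9641
V = 10794.9641 / 149
V = 72.44942349 L, rounded to 4 dp:

72.4494 L


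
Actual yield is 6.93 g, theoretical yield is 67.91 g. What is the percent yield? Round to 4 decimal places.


% yield = 100 * actual / theoretical
% yield = 100 * 6.93 / 67.91
% yield = 10.20468267 %, rounded to 4 dp:

10.2047 %


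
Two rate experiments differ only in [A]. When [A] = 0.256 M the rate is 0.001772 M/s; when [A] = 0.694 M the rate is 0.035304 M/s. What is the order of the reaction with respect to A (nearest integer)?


Rate is proportional to [A]^n, so rate2/rate1 = ([A]2/[A]1)^n. Take logs to solve for n.
rate2/rate1 = 0.035304 / 0.001772 = 19.9233
[A]2/[A]1 = 0.694 / 0.256 = 2.7109
n = ln(19.9233) / ln(2.7109) = 3.0
Nearest integer order:

3


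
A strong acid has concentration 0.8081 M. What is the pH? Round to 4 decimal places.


A strong acid dissociates completely, so [H+] equals the given concentration.
pH = -log10([H+]) = -log10(0.8081)
pH = 0.09253489, rounded to 4 dp:

0.0925


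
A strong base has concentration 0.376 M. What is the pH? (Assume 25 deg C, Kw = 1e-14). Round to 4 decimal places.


A strong base dissociates completely, so [OH-] equals the given concentration.
pOH = -log10([OH-]) = -log10(0.376) = 0.424812
pH = 14 - pOH = 14 - 0.424812
pH = 13.575188, rounded to 4 dp:

13.5752


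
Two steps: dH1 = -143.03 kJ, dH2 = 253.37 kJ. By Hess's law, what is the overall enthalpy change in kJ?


Hess's law: enthalpy is a state function, so add the step enthalpies.
dH_total = dH1 + dH2 = -143.03 + (253.37)
dH_total = 110.34 kJ:

110.34 kJ


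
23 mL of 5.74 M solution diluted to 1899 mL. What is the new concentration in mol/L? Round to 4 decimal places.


Dilution: M1*V1 = M2*V2, solve for M2.
M2 = M1*V1 / V2
M2 = 5.74 * 23 / 1899
M2 = 132.02 / 1899
M2 = 0.0695208 mol/L, rounded to 4 dp:

0.0695 mol/L


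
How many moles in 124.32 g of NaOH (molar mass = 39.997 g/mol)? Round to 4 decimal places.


n = mass / M
n = 124.32 / 39.997
n = 3.10823312 mol, rounded to 4 dp:

3.1082 mol


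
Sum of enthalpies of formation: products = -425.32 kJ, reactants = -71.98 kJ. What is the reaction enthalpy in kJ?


dH_rxn = sum(dH_f products) - sum(dH_f reactants)
dH_rxn = -425.32 - (-71.98)
dH_rxn = -353.34 kJ:

-353.34 kJ


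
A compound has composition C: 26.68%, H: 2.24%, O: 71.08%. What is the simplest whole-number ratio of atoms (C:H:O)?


Assume 100 g of compound, divide each mass% by atomic mass to get moles, then normalize by the smallest to get a raw atom ratio.
Moles per 100 g: C: 26.68/12.011 = 2.2213, H: 2.24/1.008 = 2.2222, O: 71.08/15.999 = 4.4428
Raw ratio (divide by min = 2.2213): C: 1.0, H: 1.0, O: 2.0
Multiply by 1 to clear fractions: C: 1.0 ~= 1, H: 1.0 ~= 1, O: 2.0 ~= 2
Reduce by GCD to get the simplest whole-number ratio:

1:1:2


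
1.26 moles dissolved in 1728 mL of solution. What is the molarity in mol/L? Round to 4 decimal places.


Convert volume to liters: V_L = V_mL / 1000.
V_L = 1728 / 1000 = 1.728 L
M = n / V_L = 1.26 / 1.728
M = 0.72916667 mol/L, rounded to 4 dp:

0.7292 mol/L


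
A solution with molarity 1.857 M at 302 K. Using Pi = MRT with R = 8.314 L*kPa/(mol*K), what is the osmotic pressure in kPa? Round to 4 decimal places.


Osmotic pressure (van't Hoff): Pi = M*R*T.
RT = 8.314 * 302 = 2510.828
Pi = 1.857 * 2510.828
Pi = 4662.607596 kPa, rounded to 4 dp:

4662.6076 kPa


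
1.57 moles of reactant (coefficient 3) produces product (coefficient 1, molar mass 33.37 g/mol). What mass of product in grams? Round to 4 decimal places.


Use the coefficient ratio to convert reactant moles to product moles, then multiply by the product's molar mass.
moles_P = moles_R * (coeff_P / coeff_R) = 1.57 * (1/3) = 0.523333
mass_P = moles_P * M_P = 0.523333 * 33.37
mass_P = 17.46362221 g, rounded to 4 dp:

17.4636 g


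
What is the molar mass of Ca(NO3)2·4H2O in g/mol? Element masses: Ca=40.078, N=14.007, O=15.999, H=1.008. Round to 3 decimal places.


M = sum(count * atomic_mass) over atoms.
M = 1*40.078 + 2*14.007 + 10*15.999 + 8*1.008
M = 40.078 + 28.014 + 159.99 + 8.064
M = 236.146 g/mol, rounded to 3 dp:

236.146 g/mol


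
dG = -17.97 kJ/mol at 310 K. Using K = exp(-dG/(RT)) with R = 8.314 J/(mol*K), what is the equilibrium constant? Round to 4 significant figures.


dG is in kJ/mol; multiply by 1000 to match R in J/(mol*K).
RT = 8.314 * 310 = 2577.34 J/mol
exponent = -dG*1000 / (RT) = -(-17.97*1000) / 2577.34 = 6.97230478
K = exp(6.97230478)
K = 1066.6784, rounded to 4 significant figures:

1067


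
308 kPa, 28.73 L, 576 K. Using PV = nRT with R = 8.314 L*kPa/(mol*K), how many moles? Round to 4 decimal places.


PV = nRT, solve for n = PV / (RT).
PV = 308 * 28.73 = 8848.84
RT = 8.314 * 576 = 4788.864
n = 8848.84 / 4788.864
n = 1.84779522 mol, rounded to 4 dp:

1.8478 mol


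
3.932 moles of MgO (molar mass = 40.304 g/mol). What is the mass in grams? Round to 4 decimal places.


mass = n * M
mass = 3.932 * 40.304
mass = 158.475328 g, rounded to 4 dp:

158.4753 g


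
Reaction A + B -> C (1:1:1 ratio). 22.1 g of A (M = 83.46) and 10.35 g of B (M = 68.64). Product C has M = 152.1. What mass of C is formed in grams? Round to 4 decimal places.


Find moles of each reactant; the smaller value is the limiting reagent in a 1:1:1 reaction, so moles_C equals moles of the limiter.
n_A = mass_A / M_A = 22.1 / 83.46 = 0.264798 mol
n_B = mass_B / M_B = 10.35 / 68.64 = 0.150787 mol
Limiting reagent: B (smaller), n_limiting = 0.150787 mol
mass_C = n_limiting * M_C = 0.150787 * 152.1
mass_C = 22.9347027 g, rounded to 4 dp:

22.9347 g


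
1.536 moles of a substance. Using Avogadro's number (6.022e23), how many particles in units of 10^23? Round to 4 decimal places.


N = n * NA, then divide by 1e23 for the requested units.
N / 1e23 = n * 6.022
N / 1e23 = 1.536 * 6.022
N / 1e23 = 9.249792, rounded to 4 dp:

9.2498


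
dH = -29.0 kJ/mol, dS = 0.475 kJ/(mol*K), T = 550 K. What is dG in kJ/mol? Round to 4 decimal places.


Gibbs: dG = dH - T*dS (consistent units, dS already in kJ/(mol*K)).
T*dS = 550 * 0.475 = 261.25
dG = -29.0 - (261.25)
dG = -290.25 kJ/mol, rounded to 4 dp:

-290.2500 kJ/mol


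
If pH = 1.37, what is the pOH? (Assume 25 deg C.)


At 25 deg C, pH + pOH = 14.
pOH = 14 - pH = 14 - 1.37
pOH = 12.63:

12.63


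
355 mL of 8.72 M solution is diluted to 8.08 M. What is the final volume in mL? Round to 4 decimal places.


Dilution: M1*V1 = M2*V2, solve for V2.
V2 = M1*V1 / M2
V2 = 8.72 * 355 / 8.08
V2 = 3095.6 / 8.08
V2 = 383.11881188 mL, rounded to 4 dp:

383.1188 mL


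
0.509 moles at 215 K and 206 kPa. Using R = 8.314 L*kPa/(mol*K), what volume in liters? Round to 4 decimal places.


PV = nRT, solve for V = nRT / P.
nRT = 0.509 * 8.314 * 215 = 909.8426
V = 909.8426 / 206
V = 4.41671165 L, rounded to 4 dp:

4.4167 L


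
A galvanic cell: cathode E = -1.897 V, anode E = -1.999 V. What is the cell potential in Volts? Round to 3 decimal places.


Standard cell potential: E_cell = E_cathode - E_anode.
E_cell = -1.897 - (-1.999)
E_cell = 0.102 V, rounded to 3 dp:

0.102 V


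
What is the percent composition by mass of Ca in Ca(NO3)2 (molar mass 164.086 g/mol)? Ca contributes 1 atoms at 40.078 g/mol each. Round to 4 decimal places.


pct = 100 * (n_elem * M_elem) / M_total
mass_contribution = 1 * 40.078 = 40.078 g/mol
pct = 100 * 40.078 / 164.086
pct = 24.42499665 %, rounded to 4 dp:

24.4250 %


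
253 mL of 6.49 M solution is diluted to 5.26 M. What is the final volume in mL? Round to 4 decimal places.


Dilution: M1*V1 = M2*V2, solve for V2.
V2 = M1*V1 / M2
V2 = 6.49 * 253 / 5.26
V2 = 1641.97 / 5.26
V2 = 312.16159696 mL, rounded to 4 dp:

312.1616 mL


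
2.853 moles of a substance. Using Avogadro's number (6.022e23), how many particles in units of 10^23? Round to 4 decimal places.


N = n * NA, then divide by 1e23 for the requested units.
N / 1e23 = n * 6.022
N / 1e23 = 2.853 * 6.022
N / 1e23 = 17.180766, rounded to 4 dp:

17.1808


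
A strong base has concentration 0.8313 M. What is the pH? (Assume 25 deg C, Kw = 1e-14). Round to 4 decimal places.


A strong base dissociates completely, so [OH-] equals the given concentration.
pOH = -log10([OH-]) = -log10(0.8313) = 0.080242
pH = 14 - pOH = 14 - 0.080242
pH = 13.919758, rounded to 4 dp:

13.9198


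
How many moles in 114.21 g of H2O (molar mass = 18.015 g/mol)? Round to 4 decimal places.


n = mass / M
n = 114.21 / 18.015
n = 6.3397169 mol, rounded to 4 dp:

6.3397 mol


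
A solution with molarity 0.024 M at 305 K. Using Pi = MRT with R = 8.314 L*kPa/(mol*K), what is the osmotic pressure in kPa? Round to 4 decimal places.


Osmotic pressure (van't Hoff): Pi = M*R*T.
RT = 8.314 * 305 = 2535.77
Pi = 0.024 * 2535.77
Pi = 60.85848 kPa, rounded to 4 dp:

60.8585 kPa


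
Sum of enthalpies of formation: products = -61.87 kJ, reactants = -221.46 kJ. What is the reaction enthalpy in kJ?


dH_rxn = sum(dH_f products) - sum(dH_f reactants)
dH_rxn = -61.87 - (-221.46)
dH_rxn = 159.59 kJ:

159.59 kJ


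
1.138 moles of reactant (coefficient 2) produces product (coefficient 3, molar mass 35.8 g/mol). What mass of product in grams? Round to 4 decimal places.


Use the coefficient ratio to convert reactant moles to product moles, then multiply by the product's molar mass.
moles_P = moles_R * (coeff_P / coeff_R) = 1.138 * (3/2) = 1.707
mass_P = moles_P * M_P = 1.707 * 35.8
mass_P = 61.1106 g, rounded to 4 dp:

61.1106 g


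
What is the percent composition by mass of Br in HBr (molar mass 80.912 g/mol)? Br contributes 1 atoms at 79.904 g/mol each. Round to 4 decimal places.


pct = 100 * (n_elem * M_elem) / M_total
mass_contribution = 1 * 79.904 = 79.904 g/mol
pct = 100 * 79.904 / 80.912
pct = 98.7542021 %, rounded to 4 dp:

98.7542 %


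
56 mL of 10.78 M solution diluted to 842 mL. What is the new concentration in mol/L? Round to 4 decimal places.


Dilution: M1*V1 = M2*V2, solve for M2.
M2 = M1*V1 / V2
M2 = 10.78 * 56 / 842
M2 = 603.68 / 842
M2 = 0.71695962 mol/L, rounded to 4 dp:

0.7170 mol/L


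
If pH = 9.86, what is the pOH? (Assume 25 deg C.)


At 25 deg C, pH + pOH = 14.
pOH = 14 - pH = 14 - 9.86
pOH = 4.14:

4.14


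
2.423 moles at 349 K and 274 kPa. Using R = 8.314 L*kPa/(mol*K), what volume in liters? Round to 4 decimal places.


PV = nRT, solve for V = nRT / P.
nRT = 2.423 * 8.314 * 349 = 7030.5429
V = 7030.5429 / 274
V = 25.65891569 L, rounded to 4 dp:

25.6589 L


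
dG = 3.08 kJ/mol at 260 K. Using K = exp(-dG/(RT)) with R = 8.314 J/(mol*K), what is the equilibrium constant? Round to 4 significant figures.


dG is in kJ/mol; multiply by 1000 to match R in J/(mol*K).
RT = 8.314 * 260 = 2161.64 J/mol
exponent = -dG*1000 / (RT) = -(3.08*1000) / 2161.64 = -1.4248441
K = exp(-1.4248441)
K = 0.24054596, rounded to 4 significant figures:

0.2405


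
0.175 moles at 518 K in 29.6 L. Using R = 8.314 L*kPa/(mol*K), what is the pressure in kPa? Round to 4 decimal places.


PV = nRT, solve for P = nRT / V.
nRT = 0.175 * 8.314 * 518 = 753.6641
P = 753.6641 / 29.6
P = 25.461625 kPa, rounded to 4 dp:

25.4616 kPa


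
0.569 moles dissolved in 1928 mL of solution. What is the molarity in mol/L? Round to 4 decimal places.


Convert volume to liters: V_L = V_mL / 1000.
V_L = 1928 / 1000 = 1.928 L
M = n / V_L = 0.569 / 1.928
M = 0.29512448 mol/L, rounded to 4 dp:

0.2951 mol/L


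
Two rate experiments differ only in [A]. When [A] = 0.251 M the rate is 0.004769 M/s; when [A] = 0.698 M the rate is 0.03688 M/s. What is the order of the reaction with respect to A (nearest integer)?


Rate is proportional to [A]^n, so rate2/rate1 = ([A]2/[A]1)^n. Take logs to solve for n.
rate2/rate1 = 0.03688 / 0.004769 = 7.7333
[A]2/[A]1 = 0.698 / 0.251 = 2.7809
n = ln(7.7333) / ln(2.7809) = 2.0
Nearest integer order:

2


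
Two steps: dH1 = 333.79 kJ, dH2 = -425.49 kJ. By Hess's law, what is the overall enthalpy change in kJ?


Hess's law: enthalpy is a state function, so add the step enthalpies.
dH_total = dH1 + dH2 = 333.79 + (-425.49)
dH_total = -91.7 kJ:

-91.70 kJ


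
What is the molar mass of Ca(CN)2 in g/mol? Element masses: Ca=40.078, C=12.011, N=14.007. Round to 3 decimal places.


M = sum(count * atomic_mass) over atoms.
M = 1*40.078 + 2*12.011 + 2*14.007
M = 40.078 + 24.022 + 28.014
M = 92.114 g/mol, rounded to 3 dp:

92.114 g/mol


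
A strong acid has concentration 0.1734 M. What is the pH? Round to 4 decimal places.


A strong acid dissociates completely, so [H+] equals the given concentration.
pH = -log10([H+]) = -log10(0.1734)
pH = 0.76095091, rounded to 4 dp:

0.7610


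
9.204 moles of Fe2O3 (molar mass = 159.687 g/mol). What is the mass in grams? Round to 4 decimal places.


mass = n * M
mass = 9.204 * 159.687
mass = 1469.759148 g, rounded to 4 dp:

1469.7591 g


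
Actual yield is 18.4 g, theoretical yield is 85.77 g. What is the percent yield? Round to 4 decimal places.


% yield = 100 * actual / theoretical
% yield = 100 * 18.4 / 85.77
% yield = 21.4527224 %, rounded to 4 dp:

21.4527 %


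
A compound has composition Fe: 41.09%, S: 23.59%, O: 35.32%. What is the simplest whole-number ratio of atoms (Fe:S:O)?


Assume 100 g of compound, divide each mass% by atomic mass to get moles, then normalize by the smallest to get a raw atom ratio.
Moles per 100 g: Fe: 41.09/55.845 = 0.7358, S: 23.59/32.065 = 0.7357, O: 35.32/15.999 = 2.2076
Raw ratio (divide by min = 0.7357): Fe: 1.0, S: 1.0, O: 3.001
Multiply by 1 to clear fractions: Fe: 1.0 ~= 1, S: 1.0 ~= 1, O: 3.001 ~= 3
Reduce by GCD to get the simplest whole-number ratio:

1:1:3


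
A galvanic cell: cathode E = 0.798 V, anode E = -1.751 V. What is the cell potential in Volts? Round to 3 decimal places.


Standard cell potential: E_cell = E_cathode - E_anode.
E_cell = 0.798 - (-1.751)
E_cell = 2.549 V, rounded to 3 dp:

2.549 V


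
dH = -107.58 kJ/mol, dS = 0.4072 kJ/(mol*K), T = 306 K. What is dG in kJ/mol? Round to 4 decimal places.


Gibbs: dG = dH - T*dS (consistent units, dS already in kJ/(mol*K)).
T*dS = 306 * 0.4072 = 124.6032
dG = -107.58 - (124.6032)
dG = -232.1832 kJ/mol, rounded to 4 dp:

-232.1832 kJ/mol


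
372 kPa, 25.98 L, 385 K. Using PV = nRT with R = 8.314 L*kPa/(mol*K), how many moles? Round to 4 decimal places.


PV = nRT, solve for n = PV / (RT).
PV = 372 * 25.98 = 9664.56
RT = 8.314 * 385 = 3200.89
n = 9664.56 / 3200.89
n = 3.01933525 mol, rounded to 4 dp:

3.0193 mol


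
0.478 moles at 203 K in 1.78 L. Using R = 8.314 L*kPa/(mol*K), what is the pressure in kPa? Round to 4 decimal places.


PV = nRT, solve for P = nRT / V.
nRT = 0.478 * 8.314 * 203 = 806.7407
P = 806.7407 / 1.78
P = 453.22511236 kPa, rounded to 4 dp:

453.2251 kPa


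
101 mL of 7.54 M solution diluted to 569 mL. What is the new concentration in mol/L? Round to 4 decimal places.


Dilution: M1*V1 = M2*V2, solve for M2.
M2 = M1*V1 / V2
M2 = 7.54 * 101 / 569
M2 = 761.54 / 569
M2 = 1.33838313 mol/L, rounded to 4 dp:

1.3384 mol/L


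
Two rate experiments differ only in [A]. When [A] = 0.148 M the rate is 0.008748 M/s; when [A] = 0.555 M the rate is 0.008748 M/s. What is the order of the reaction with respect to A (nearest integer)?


Rate is proportional to [A]^n, so rate2/rate1 = ([A]2/[A]1)^n. Take logs to solve for n.
rate2/rate1 = 0.008748 / 0.008748 = 1.0
[A]2/[A]1 = 0.555 / 0.148 = 3.75
n = ln(1.0) / ln(3.75) = 0.0
Nearest integer order:

0


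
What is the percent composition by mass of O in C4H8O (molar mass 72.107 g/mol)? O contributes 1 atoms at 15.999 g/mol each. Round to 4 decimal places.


pct = 100 * (n_elem * M_elem) / M_total
mass_contribution = 1 * 15.999 = 15.999 g/mol
pct = 100 * 15.999 / 72.107
pct = 22.18785971 %, rounded to 4 dp:

22.1879 %


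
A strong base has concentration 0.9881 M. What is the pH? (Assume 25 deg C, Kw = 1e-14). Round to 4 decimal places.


A strong base dissociates completely, so [OH-] equals the given concentration.
pOH = -log10([OH-]) = -log10(0.9881) = 0.005199
pH = 14 - pOH = 14 - 0.005199
pH = 13.994801, rounded to 4 dp:

13.9948


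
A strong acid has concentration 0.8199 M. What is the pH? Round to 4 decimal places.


A strong acid dissociates completely, so [H+] equals the given concentration.
pH = -log10([H+]) = -log10(0.8199)
pH = 0.08623911, rounded to 4 dp:

0.0862


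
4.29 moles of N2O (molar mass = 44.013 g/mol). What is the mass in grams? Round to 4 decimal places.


mass = n * M
mass = 4.29 * 44.013
mass = 188.81577 g, rounded to 4 dp:

188.8158 g


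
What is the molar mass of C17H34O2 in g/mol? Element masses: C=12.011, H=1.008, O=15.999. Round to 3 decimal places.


M = sum(count * atomic_mass) over atoms.
M = 17*12.011 + 34*1.008 + 2*15.999
M = 204.187 + 34.272 + 31.998
M = 270.457 g/mol, rounded to 3 dp:

270.457 g/mol


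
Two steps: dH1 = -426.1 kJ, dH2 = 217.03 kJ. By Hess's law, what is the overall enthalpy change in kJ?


Hess's law: enthalpy is a state function, so add the step enthalpies.
dH_total = dH1 + dH2 = -426.1 + (217.03)
dH_total = -209.07 kJ:

-209.07 kJ


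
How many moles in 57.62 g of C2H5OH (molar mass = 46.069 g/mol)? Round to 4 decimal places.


n = mass / M
n = 57.62 / 46.069
n = 1.2507326 mol, rounded to 4 dp:

1.2507 mol


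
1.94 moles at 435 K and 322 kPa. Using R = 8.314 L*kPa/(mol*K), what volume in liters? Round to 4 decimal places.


PV = nRT, solve for V = nRT / P.
nRT = 1.94 * 8.314 * 435 = 7016.1846
V = 7016.1846 / 322
V = 21.78939317 L, rounded to 4 dp:

21.7894 L


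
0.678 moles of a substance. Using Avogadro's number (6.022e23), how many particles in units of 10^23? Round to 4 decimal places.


N = n * NA, then divide by 1e23 for the requested units.
N / 1e23 = n * 6.022
N / 1e23 = 0.678 * 6.022
N / 1e23 = 4.082916, rounded to 4 dp:

4.0829


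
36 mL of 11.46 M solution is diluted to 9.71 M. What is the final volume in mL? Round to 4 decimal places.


Dilution: M1*V1 = M2*V2, solve for V2.
V2 = M1*V1 / M2
V2 = 11.46 * 36 / 9.71
V2 = 412.56 / 9.71
V2 = 42.48815654 mL, rounded to 4 dp:

42.4882 mL


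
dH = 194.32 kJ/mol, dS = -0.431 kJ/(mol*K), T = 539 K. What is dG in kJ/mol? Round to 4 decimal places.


Gibbs: dG = dH - T*dS (consistent units, dS already in kJ/(mol*K)).
T*dS = 539 * -0.431 = -232.309
dG = 194.32 - (-232.309)
dG = 426.629 kJ/mol, rounded to 4 dp:

426.6290 kJ/mol


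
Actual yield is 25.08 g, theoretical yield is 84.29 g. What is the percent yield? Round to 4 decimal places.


% yield = 100 * actual / theoretical
% yield = 100 * 25.08 / 84.29
% yield = 29.75441927 %, rounded to 4 dp:

29.7544 %


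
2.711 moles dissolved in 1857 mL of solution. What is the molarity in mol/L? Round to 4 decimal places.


Convert volume to liters: V_L = V_mL / 1000.
V_L = 1857 / 1000 = 1.857 L
M = n / V_L = 2.711 / 1.857
M = 1.45988153 mol/L, rounded to 4 dp:

1.4599 mol/L


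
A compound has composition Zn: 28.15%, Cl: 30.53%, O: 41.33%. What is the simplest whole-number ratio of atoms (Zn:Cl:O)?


Assume 100 g of compound, divide each mass% by atomic mass to get moles, then normalize by the smallest to get a raw atom ratio.
Moles per 100 g: Zn: 28.15/65.38 = 0.4306, Cl: 30.53/35.453 = 0.8611, O: 41.33/15.999 = 2.5833
Raw ratio (divide by min = 0.4306): Zn: 1.0, Cl: 2.0, O: 6.0
Multiply by 1 to clear fractions: Zn: 1.0 ~= 1, Cl: 2.0 ~= 2, O: 6.0 ~= 6
Reduce by GCD to get the simplest whole-number ratio:

1:2:6


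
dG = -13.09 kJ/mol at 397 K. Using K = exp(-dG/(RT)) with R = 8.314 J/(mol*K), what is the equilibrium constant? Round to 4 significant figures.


dG is in kJ/mol; multiply by 1000 to match R in J/(mol*K).
RT = 8.314 * 397 = 3300.658 J/mol
exponent = -dG*1000 / (RT) = -(-13.09*1000) / 3300.658 = 3.9658759
K = exp(3.9658759)
K = 52.766467, rounded to 4 significant figures:

52.77


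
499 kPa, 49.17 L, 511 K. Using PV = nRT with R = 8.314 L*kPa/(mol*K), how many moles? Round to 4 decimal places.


PV = nRT, solve for n = PV / (RT).
PV = 499 * 49.17 = 24535.83
RT = 8.314 * 511 = 4248.454
n = 24535.83 / 4248.454
n = 5.7752373 mol, rounded to 4 dp:

5.7752 mol


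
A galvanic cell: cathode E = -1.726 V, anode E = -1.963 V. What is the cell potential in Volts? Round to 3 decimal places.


Standard cell potential: E_cell = E_cathode - E_anode.
E_cell = -1.726 - (-1.963)
E_cell = 0.237 V, rounded to 3 dp:

0.237 V


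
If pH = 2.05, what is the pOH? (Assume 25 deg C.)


At 25 deg C, pH + pOH = 14.
pOH = 14 - pH = 14 - 2.05
pOH = 11.95:

11.95


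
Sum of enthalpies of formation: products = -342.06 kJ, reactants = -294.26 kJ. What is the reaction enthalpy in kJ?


dH_rxn = sum(dH_f products) - sum(dH_f reactants)
dH_rxn = -342.06 - (-294.26)
dH_rxn = -47.8 kJ:

-47.80 kJ


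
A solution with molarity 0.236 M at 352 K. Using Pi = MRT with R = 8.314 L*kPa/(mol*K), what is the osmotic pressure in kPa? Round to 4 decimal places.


Osmotic pressure (van't Hoff): Pi = M*R*T.
RT = 8.314 * 352 = 2926.528
Pi = 0.236 * 2926.528
Pi = 690.660608 kPa, rounded to 4 dp:

690.6606 kPa


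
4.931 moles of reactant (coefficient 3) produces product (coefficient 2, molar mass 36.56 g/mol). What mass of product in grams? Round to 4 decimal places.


Use the coefficient ratio to convert reactant moles to product moles, then multiply by the product's molar mass.
moles_P = moles_R * (coeff_P / coeff_R) = 4.931 * (2/3) = 3.287333
mass_P = moles_P * M_P = 3.287333 * 36.56
mass_P = 120.18489448 g, rounded to 4 dp:

120.1849 g
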